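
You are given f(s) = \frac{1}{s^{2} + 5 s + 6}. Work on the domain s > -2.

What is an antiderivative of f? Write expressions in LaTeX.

The denominator factors as \left(s + 2\right) \left(s + 3\right); partial fractions split f into directly integrable pieces: - \frac{1}{s + 3} + \frac{1}{s + 2}.
Check: d/ds[\log{\left(s + 2 \right)} - \log{\left(s + 3 \right)}] = \frac{1}{s^{2} + 5 s + 6} = f(s).

An antiderivative is F(s) = \log{\left(s + 2 \right)} - \log{\left(s + 3 \right)}.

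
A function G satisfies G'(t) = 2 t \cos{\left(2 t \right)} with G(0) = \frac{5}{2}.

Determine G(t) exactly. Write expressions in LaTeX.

G(t) = \frac{2 t \sin{\left(2 t \right)} + \cos{\left(2 t \right)} + 4}{2}

A candidate passes only if d/dt[G] lands on the given G'(t) exactly.
A general antiderivative is t \sin{\left(2 t \right)} + \frac{\cos{\left(2 t \right)}}{2} + C.
The condition gives C = \frac{5}{2} - (\frac{1}{2}) = 2.
So G(t) = \frac{2 t \sin{\left(2 t \right)} + \cos{\left(2 t \right)} + 4}{2}.
Check: d/dt[\frac{2 t \sin{\left(2 t \right)} + \cos{\left(2 t \right)} + 4}{2}] = 2 t \cos{\left(2 t \right)} = G'(t).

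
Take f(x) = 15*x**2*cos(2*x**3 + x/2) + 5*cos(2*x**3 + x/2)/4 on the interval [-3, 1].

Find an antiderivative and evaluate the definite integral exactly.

Antiderivative: F(x) = 5*sin(2*x**3 + x/2)/2; value = 5*sin(111/2)/2 + 5*sin(5/2)/2

The substitution u = 2*x**3 + x/2 works: f is exactly (dF/du)*(du/dx) for that inner function.
F(x) = 5*sin(2*x**3 + x/2)/2 is an antiderivative of f.
Check: d/dx[5*sin(2*x**3 + x/2)/2] = 15*x**2*cos(2*x**3 + x/2) + 5*cos(2*x**3 + x/2)/4 = f(x).
F(1) = 5*sin(5/2)/2; F(-3) = -5*sin(111/2)/2.
Integral = F(1) - F(-3) = 5*sin(111/2)/2 + 5*sin(5/2)/2.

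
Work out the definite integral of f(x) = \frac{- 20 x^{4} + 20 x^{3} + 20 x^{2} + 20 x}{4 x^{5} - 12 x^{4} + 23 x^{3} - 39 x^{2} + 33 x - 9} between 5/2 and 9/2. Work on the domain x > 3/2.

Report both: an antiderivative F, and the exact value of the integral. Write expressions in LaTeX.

Antiderivative: F(x) = - \frac{5 \left(- 33 \log{\left(x - \frac{3}{2} \right)} + 84 \log{\left(x - 1 \right)} - 21 \log{\left(x - \frac{1}{2} \right)} + 6 \log{\left(x^{2} + 3 \right)} + 20 \sqrt{3} \operatorname{atan}{\left(\frac{\sqrt{3} x}{3} \right)}\right)}{42}; value = - 10 \log{\left(\frac{7}{2} \right)} - \frac{50 \sqrt{3} \operatorname{atan}{\left(\frac{3 \sqrt{3}}{2} \right)}}{21} - \frac{5 \log{\left(\frac{93}{4} \right)}}{7} - \frac{5 \log{\left(2 \right)}}{2} + \frac{5 \log{\left(\frac{37}{4} \right)}}{7} + \frac{5 \log{\left(4 \right)}}{2} + \frac{50 \sqrt{3} \operatorname{atan}{\left(\frac{5 \sqrt{3}}{6} \right)}}{21} + 10 \log{\left(\frac{3}{2} \right)} + \frac{55 \log{\left(3 \right)}}{14}

The denominator factors as \left(x - 1\right) \left(2 x - 3\right) \left(2 x - 1\right) \left(x^{2} + 3\right); partial fractions split f into directly integrable pieces: - \frac{10 \left(x + 5\right)}{7 \left(x^{2} + 3\right)} + \frac{5}{2 x - 1} + \frac{55}{7 \left(2 x - 3\right)} - \frac{10}{x - 1}.
F(x) = - \frac{5 \left(- 33 \log{\left(x - \frac{3}{2} \right)} + 84 \log{\left(x - 1 \right)} - 21 \log{\left(x - \frac{1}{2} \right)} + 6 \log{\left(x^{2} + 3 \right)} + 20 \sqrt{3} \operatorname{atan}{\left(\frac{\sqrt{3} x}{3} \right)}\right)}{42} is an antiderivative of f.
Check: d/dx[- \frac{5 \left(- 33 \log{\left(x - \frac{3}{2} \right)} + 84 \log{\left(x - 1 \right)} - 21 \log{\left(x - \frac{1}{2} \right)} + 6 \log{\left(x^{2} + 3 \right)} + 20 \sqrt{3} \operatorname{atan}{\left(\frac{\sqrt{3} x}{3} \right)}\right)}{42}] = \frac{- 20 x^{4} + 20 x^{3} + 20 x^{2} + 20 x}{4 x^{5} - 12 x^{4} + 23 x^{3} - 39 x^{2} + 33 x - 9} = f(x).
F(9/2) = - 10 \log{\left(\frac{7}{2} \right)} - \frac{50 \sqrt{3} \operatorname{atan}{\left(\frac{3 \sqrt{3}}{2} \right)}}{21} - \frac{5 \log{\left(\frac{93}{4} \right)}}{7} + \frac{5 \log{\left(4 \right)}}{2} + \frac{55 \log{\left(3 \right)}}{14}; F(5/2) = - 10 \log{\left(\frac{3}{2} \right)} - \frac{50 \sqrt{3} \operatorname{atan}{\left(\frac{5 \sqrt{3}}{6} \right)}}{21} - \frac{5 \log{\left(\frac{37}{4} \right)}}{7} + \frac{5 \log{\left(2 \right)}}{2}.
Integral = F(9/2) - F(5/2) = - 10 \log{\left(\frac{7}{2} \right)} - \frac{50 \sqrt{3} \operatorname{atan}{\left(\frac{3 \sqrt{3}}{2} \right)}}{21} - \frac{5 \log{\left(\frac{93}{4} \right)}}{7} - \frac{5 \log{\left(2 \right)}}{2} + \frac{5 \log{\left(\frac{37}{4} \right)}}{7} + \frac{5 \log{\left(4 \right)}}{2} + \frac{50 \sqrt{3} \operatorname{atan}{\left(\frac{5 \sqrt{3}}{6} \right)}}{21} + 10 \log{\left(\frac{3}{2} \right)} + \frac{55 \log{\left(3 \right)}}{14}.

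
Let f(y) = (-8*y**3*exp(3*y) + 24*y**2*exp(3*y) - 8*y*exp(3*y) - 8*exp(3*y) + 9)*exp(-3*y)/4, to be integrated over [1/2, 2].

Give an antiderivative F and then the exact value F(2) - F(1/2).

Antiderivative: F(y) = (-2*(-y**2 + 2*y + 1)**2*exp(3*y) - 3)*exp(-3*y)/4; value = -3*exp(-6)/4 + 3*exp(-3/2)/4 + 33/32

Whatever form F(y) takes, F'(y) = f(y) is non-negotiable.
F(y) = (-2*(-y**2 + 2*y + 1)**2*exp(3*y) - 3)*exp(-3*y)/4 is an antiderivative of f.
Check: d/dy[(-2*(-y**2 + 2*y + 1)**2*exp(3*y) - 3)*exp(-3*y)/4] = (-8*y**3*exp(3*y) + 24*y**2*exp(3*y) - 8*y*exp(3*y) - 8*exp(3*y) + 9)*exp(-3*y)/4 = f(y).
F(2) = -1/2 - 3*exp(-6)/4; F(1/2) = -49/32 - 3*exp(-3/2)/4.
Integral = F(2) - F(1/2) = -3*exp(-6)/4 + 3*exp(-3/2)/4 + 33/32.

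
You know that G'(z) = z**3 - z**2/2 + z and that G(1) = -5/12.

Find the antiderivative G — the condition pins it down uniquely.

G(z) = z**4/4 - z**3/6 + z**2/2 - 1

Integrate term by term and add the pieces.
A general antiderivative is z**4/4 - z**3/6 + z**2/2 + C.
The condition gives C = -5/12 - (7/12) = -1.
So G(z) = z**4/4 - z**3/6 + z**2/2 - 1.
Check: d/dz[z**4/4 - z**3/6 + z**2/2 - 1] = z**3 - z**2/2 + z = G'(z).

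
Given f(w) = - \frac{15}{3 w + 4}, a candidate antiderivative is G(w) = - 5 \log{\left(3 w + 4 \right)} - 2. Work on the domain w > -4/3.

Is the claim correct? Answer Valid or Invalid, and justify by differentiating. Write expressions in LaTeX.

d/dw[G] = - \frac{15}{3 w + 4}
This equals f(w) exactly, so the claim holds.

Valid: G'(w) = f(w).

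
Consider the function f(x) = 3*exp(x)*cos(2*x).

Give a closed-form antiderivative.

Check any antiderivative F(x) by computing F'(x) and comparing it with f(x).
Check: d/dx[3*(2*sin(2*x) + cos(2*x))*exp(x)/5] = 3*exp(x)*cos(2*x) = f(x).

An antiderivative is F(x) = 3*(2*sin(2*x) + cos(2*x))*exp(x)/5.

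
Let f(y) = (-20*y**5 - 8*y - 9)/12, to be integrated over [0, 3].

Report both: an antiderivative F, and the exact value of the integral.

Antiderivative: F(y) = -5*y**6/18 - y**2/3 - 3*y/4; value = -831/4

For F(y) to be correct the identity F'(y) - f(y) = 0 must hold.
F(y) = -5*y**6/18 - y**2/3 - 3*y/4 is an antiderivative of f.
Check: d/dy[-5*y**6/18 - y**2/3 - 3*y/4] = -5*y**5/3 - 2*y/3 - 3/4, which equals f(y).
F(3) = -831/4; F(0) = 0.
Integral = F(3) - F(0) = -831/4.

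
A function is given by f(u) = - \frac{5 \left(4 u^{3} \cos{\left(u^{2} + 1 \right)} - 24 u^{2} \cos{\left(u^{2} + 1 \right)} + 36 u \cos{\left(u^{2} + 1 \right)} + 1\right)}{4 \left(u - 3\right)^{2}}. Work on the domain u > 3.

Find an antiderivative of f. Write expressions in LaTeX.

An antiderivative is F(u) = - \frac{5 \sin{\left(u^{2} + 1 \right)}}{2} + \frac{5}{4 \left(u - 3\right)}.

For F(u) to be correct the identity F'(u) - f(u) = 0 must hold.
Check: d/du[- \frac{5 \sin{\left(u^{2} + 1 \right)}}{2} + \frac{5}{4 \left(u - 3\right)}] = \frac{- 20 u^{3} \cos{\left(u^{2} + 1 \right)} + 120 u^{2} \cos{\left(u^{2} + 1 \right)} - 180 u \cos{\left(u^{2} + 1 \right)} - 5}{4 u^{2} - 24 u + 36}, which equals f(u).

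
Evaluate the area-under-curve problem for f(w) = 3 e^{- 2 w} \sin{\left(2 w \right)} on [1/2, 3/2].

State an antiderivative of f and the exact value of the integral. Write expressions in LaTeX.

Differentiate the proposed F(w) back; it has to land on f(w) exactly.
F(w) = \frac{\left(- 3 \sin{\left(2 w \right)} - 3 \cos{\left(2 w \right)}\right) e^{- 2 w}}{4} is an antiderivative of f.
Check: d/dw[\frac{\left(- 3 \sin{\left(2 w \right)} - 3 \cos{\left(2 w \right)}\right) e^{- 2 w}}{4}] = 3 e^{- 2 w} \sin{\left(2 w \right)} = f(w).
F(3/2) = - \frac{3 \sin{\left(3 \right)}}{4 e^{3}} - \frac{3 \cos{\left(3 \right)}}{4 e^{3}}; F(1/2) = - \frac{3 \sin{\left(1 \right)}}{4 e} - \frac{3 \cos{\left(1 \right)}}{4 e}.
Integral = F(3/2) - F(1/2) = - \frac{3 \sin{\left(3 \right)}}{4 e^{3}} - \frac{3 \cos{\left(3 \right)}}{4 e^{3}} + \frac{3 \cos{\left(1 \right)}}{4 e} + \frac{3 \sin{\left(1 \right)}}{4 e}.

Antiderivative: F(w) = \frac{\left(- 3 \sin{\left(2 w \right)} - 3 \cos{\left(2 w \right)}\right) e^{- 2 w}}{4}; value = - \frac{3 \sin{\left(3 \right)}}{4 e^{3}} - \frac{3 \cos{\left(3 \right)}}{4 e^{3}} + \frac{3 \cos{\left(1 \right)}}{4 e} + \frac{3 \sin{\left(1 \right)}}{4 e}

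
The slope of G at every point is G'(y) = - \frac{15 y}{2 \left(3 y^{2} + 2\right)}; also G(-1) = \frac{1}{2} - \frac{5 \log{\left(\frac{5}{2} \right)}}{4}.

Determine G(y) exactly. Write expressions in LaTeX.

G(y) = \frac{1}{2} - \frac{5 \log{\left(\frac{3 y^{2}}{2} + 1 \right)}}{4}

The substitution u = \frac{3 y^{2}}{2} + 1 works: G'(y) is exactly (dG/du)*(du/dy) for that inner function.
A general antiderivative is - \frac{5 \log{\left(\frac{3 y^{2}}{2} + 1 \right)}}{4} + C.
The condition gives C = \frac{1}{2} - \frac{5 \log{\left(\frac{5}{2} \right)}}{4} - (- \frac{5 \log{\left(\frac{5}{2} \right)}}{4}) = \frac{1}{2}.
So G(y) = \frac{1}{2} - \frac{5 \log{\left(\frac{3 y^{2}}{2} + 1 \right)}}{4}.
Check: d/dy[\frac{1}{2} - \frac{5 \log{\left(\frac{3 y^{2}}{2} + 1 \right)}}{4}] = - \frac{15 y}{6 y^{2} + 4}, which equals G'(y).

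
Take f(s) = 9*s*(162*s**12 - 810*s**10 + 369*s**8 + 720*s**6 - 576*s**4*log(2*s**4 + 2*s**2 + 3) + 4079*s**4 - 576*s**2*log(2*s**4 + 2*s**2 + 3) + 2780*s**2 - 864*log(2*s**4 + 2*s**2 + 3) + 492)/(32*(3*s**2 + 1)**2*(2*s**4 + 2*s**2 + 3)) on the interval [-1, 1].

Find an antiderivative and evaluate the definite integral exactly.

Antiderivative: F(s) = (81*s**8 - 783*s**6 + 2430*s**4 - 2100*s**2 + 864*log(2*s**4 + 2*s**2 + 3) - 1000)/(192*s**2 + 64); value = 0

Differentiate the proposed F(s) back; it has to land on f(s) exactly.
F(s) = (81*s**8 - 783*s**6 + 2430*s**4 - 2100*s**2 + 864*log(2*s**4 + 2*s**2 + 3) - 1000)/(192*s**2 + 64) is an antiderivative of f.
Check: d/ds[(81*s**8 - 783*s**6 + 2430*s**4 - 2100*s**2 + 864*log(2*s**4 + 2*s**2 + 3) - 1000)/(192*s**2 + 64)] = (1458*s**13 - 7290*s**11 + 3321*s**9 + 6480*s**7 - 5184*s**5*log(2*s**4 + 2*s**2 + 3) + 36711*s**5 - 5184*s**3*log(2*s**4 + 2*s**2 + 3) + 25020*s**3 - 7776*s*log(2*s**4 + 2*s**2 + 3) + 4428*s)/(576*s**8 + 960*s**6 + 1312*s**4 + 640*s**2 + 96), which equals f(s).
F(1) = -343/64 + 27*log(7)/8; F(-1) = -343/64 + 27*log(7)/8.
Integral = F(1) - F(-1) = 0.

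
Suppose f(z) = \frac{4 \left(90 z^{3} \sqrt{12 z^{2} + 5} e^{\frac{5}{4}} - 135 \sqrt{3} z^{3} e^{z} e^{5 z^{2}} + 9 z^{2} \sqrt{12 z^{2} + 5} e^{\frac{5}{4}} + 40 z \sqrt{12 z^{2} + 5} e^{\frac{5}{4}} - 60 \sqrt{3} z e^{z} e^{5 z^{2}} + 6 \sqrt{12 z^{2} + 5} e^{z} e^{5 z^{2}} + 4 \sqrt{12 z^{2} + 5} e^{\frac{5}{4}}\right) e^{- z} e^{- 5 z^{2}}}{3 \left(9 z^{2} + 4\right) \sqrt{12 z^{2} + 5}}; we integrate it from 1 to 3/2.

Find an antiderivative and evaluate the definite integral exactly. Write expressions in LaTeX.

Recover f(z) by differentiating a candidate F(z); any mismatch rules it out.
F(z) = - 5 \sqrt{4 z^{2} + \frac{5}{3}} + \frac{4 \operatorname{atan}{\left(\frac{3 z}{2} \right)}}{3} - \frac{4 e^{\frac{5}{4}} e^{- z} e^{- 5 z^{2}}}{3} is an antiderivative of f.
Check: d/dz[- 5 \sqrt{4 z^{2} + \frac{5}{3}} + \frac{4 \operatorname{atan}{\left(\frac{3 z}{2} \right)}}{3} - \frac{4 e^{\frac{5}{4}} e^{- z} e^{- 5 z^{2}}}{3}] = \frac{360 z^{3} \sqrt{12 z^{2} + 5} e^{\frac{5}{4}} - 540 \sqrt{3} z^{3} e^{z} e^{5 z^{2}} + 36 z^{2} \sqrt{12 z^{2} + 5} e^{\frac{5}{4}} + 160 z \sqrt{12 z^{2} + 5} e^{\frac{5}{4}} - 240 \sqrt{3} z e^{z} e^{5 z^{2}} + 24 \sqrt{12 z^{2} + 5} e^{z} e^{5 z^{2}} + 16 \sqrt{12 z^{2} + 5} e^{\frac{5}{4}}}{27 z^{2} \sqrt{12 z^{2} + 5} e^{z} e^{5 z^{2}} + 12 \sqrt{12 z^{2} + 5} e^{z} e^{5 z^{2}}}, which equals f(z).
F(3/2) = - \frac{20 \sqrt{6}}{3} - \frac{4}{3 e^{\frac{23}{2}}} + \frac{4 \operatorname{atan}{\left(\frac{9}{4} \right)}}{3}; F(1) = - \frac{5 \sqrt{51}}{3} - \frac{4}{3 e^{\frac{19}{4}}} + \frac{4 \operatorname{atan}{\left(\frac{3}{2} \right)}}{3}.
Integral = F(3/2) - F(1) = - \frac{20 \sqrt{6}}{3} - \frac{4 \operatorname{atan}{\left(\frac{3}{2} \right)}}{3} - \frac{4}{3 e^{\frac{23}{2}}} + \frac{4}{3 e^{\frac{19}{4}}} + \frac{4 \operatorname{atan}{\left(\frac{9}{4} \right)}}{3} + \frac{5 \sqrt{51}}{3}.

Antiderivative: F(z) = - 5 \sqrt{4 z^{2} + \frac{5}{3}} + \frac{4 \operatorname{atan}{\left(\frac{3 z}{2} \right)}}{3} - \frac{4 e^{\frac{5}{4}} e^{- z} e^{- 5 z^{2}}}{3}; value = - \frac{20 \sqrt{6}}{3} - \frac{4 \operatorname{atan}{\left(\frac{3}{2} \right)}}{3} - \frac{4}{3 e^{\frac{23}{2}}} + \frac{4}{3 e^{\frac{19}{4}}} + \frac{4 \operatorname{atan}{\left(\frac{9}{4} \right)}}{3} + \frac{5 \sqrt{51}}{3}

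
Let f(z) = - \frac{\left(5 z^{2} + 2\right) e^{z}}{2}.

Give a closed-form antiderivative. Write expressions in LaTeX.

An antiderivative is F(z) = \frac{\left(- 5 z^{2} + 10 z - 12\right) e^{z}}{2}.

Recognize the product-rule pattern: f = u'v + uv' with u = - \frac{5 z^{2}}{2} + 5 z - 6, v = e^{z}, so integration by parts undoes it.
Check: d/dz[\frac{\left(- 5 z^{2} + 10 z - 12\right) e^{z}}{2}] = - \frac{5 z^{2} e^{z}}{2} - e^{z}, which equals f(z).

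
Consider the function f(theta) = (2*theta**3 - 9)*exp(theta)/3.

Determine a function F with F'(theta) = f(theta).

An antiderivative is F(theta) = (2*theta**3 - 6*theta**2 + 12*theta - 21)*exp(theta)/3.

Recognize the product-rule pattern: f = u'v + uv' with u = 2*theta**3/3 - 2*theta**2 + 4*theta - 7, v = exp(theta), so integration by parts undoes it.
Check: d/dtheta[(2*theta**3 - 6*theta**2 + 12*theta - 21)*exp(theta)/3] = 2*theta**3*exp(theta)/3 - 3*exp(theta), which equals f(theta).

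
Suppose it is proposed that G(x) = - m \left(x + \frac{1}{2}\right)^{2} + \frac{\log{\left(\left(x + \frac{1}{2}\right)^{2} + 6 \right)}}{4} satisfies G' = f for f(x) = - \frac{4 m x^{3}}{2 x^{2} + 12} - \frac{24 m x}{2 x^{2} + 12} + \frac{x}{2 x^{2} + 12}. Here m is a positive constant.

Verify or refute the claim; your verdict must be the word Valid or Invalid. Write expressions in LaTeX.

Invalid: d/dx[G] - f = \frac{- 8 m x^{4} - 8 m x^{3} - 98 m x^{2} - 48 m x - 300 m - 2 x^{2} - x + 12}{8 x^{4} + 8 x^{3} + 98 x^{2} + 48 x + 300}, which is not 0.

d/dx[G] = \frac{- 8 m x^{3} - 12 m x^{2} - 54 m x - 25 m + 2 x + 1}{4 x^{2} + 4 x + 25}
d/dx[G] - f(x) = \frac{- 8 m x^{4} - 8 m x^{3} - 98 m x^{2} - 48 m x - 300 m - 2 x^{2} - x + 12}{8 x^{4} + 8 x^{3} + 98 x^{2} + 48 x + 300} != 0.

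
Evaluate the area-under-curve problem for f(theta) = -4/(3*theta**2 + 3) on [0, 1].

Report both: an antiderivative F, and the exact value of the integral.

For F(theta) to be correct the identity F'(theta) - f(theta) = 0 must hold.
F(theta) = -4*atan(theta)/3 is an antiderivative of f.
Check: d/dtheta[-4*atan(theta)/3] = -4/(3*theta**2 + 3) = f(theta).
F(1) = -pi/3; F(0) = 0.
Integral = F(1) - F(0) = -pi/3.

Antiderivative: F(theta) = -4*atan(theta)/3; value = -pi/3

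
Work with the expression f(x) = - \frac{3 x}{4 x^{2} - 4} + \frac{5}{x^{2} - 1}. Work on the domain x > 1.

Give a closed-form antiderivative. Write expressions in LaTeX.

An antiderivative is F(x) = - \frac{- 17 \log{\left(x - 1 \right)} + 23 \log{\left(x + 1 \right)}}{8}.

Factor the denominator (4 \left(x - 1\right) \left(x + 1\right)) and decompose: f = - \frac{23}{8 \left(x + 1\right)} + \frac{17}{8 \left(x - 1\right)}; each piece integrates to a log, atan, or power term.
Check: d/dx[- \frac{- 17 \log{\left(x - 1 \right)} + 23 \log{\left(x + 1 \right)}}{8}] = \frac{20 - 3 x}{4 x^{2} - 4}, which equals f(x).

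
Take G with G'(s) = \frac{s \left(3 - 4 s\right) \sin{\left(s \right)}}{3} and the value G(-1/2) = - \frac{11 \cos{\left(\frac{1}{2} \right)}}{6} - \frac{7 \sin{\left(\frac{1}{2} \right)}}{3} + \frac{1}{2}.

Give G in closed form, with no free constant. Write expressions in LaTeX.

G(s) = \frac{4 s^{2} \cos{\left(s \right)}}{3} - \frac{8 s \sin{\left(s \right)}}{3} - s \cos{\left(s \right)} + \sin{\left(s \right)} - \frac{8 \cos{\left(s \right)}}{3} + \frac{1}{2}

Differentiate the proposed G(s) back; it has to land on the given G'(s).
A general antiderivative is \frac{4 s^{2} \cos{\left(s \right)}}{3} - \frac{8 s \sin{\left(s \right)}}{3} - s \cos{\left(s \right)} + \sin{\left(s \right)} - \frac{8 \cos{\left(s \right)}}{3} + C.
The condition gives C = - \frac{11 \cos{\left(\frac{1}{2} \right)}}{6} - \frac{7 \sin{\left(\frac{1}{2} \right)}}{3} + \frac{1}{2} - (- \frac{11 \cos{\left(\frac{1}{2} \right)}}{6} - \frac{7 \sin{\left(\frac{1}{2} \right)}}{3}) = \frac{1}{2}.
So G(s) = \frac{4 s^{2} \cos{\left(s \right)}}{3} - \frac{8 s \sin{\left(s \right)}}{3} - s \cos{\left(s \right)} + \sin{\left(s \right)} - \frac{8 \cos{\left(s \right)}}{3} + \frac{1}{2}.
Check: d/ds[\frac{4 s^{2} \cos{\left(s \right)}}{3} - \frac{8 s \sin{\left(s \right)}}{3} - s \cos{\left(s \right)} + \sin{\left(s \right)} - \frac{8 \cos{\left(s \right)}}{3} + \frac{1}{2}] = - \frac{4 s^{2} \sin{\left(s \right)}}{3} + s \sin{\left(s \right)}, which equals G'(s).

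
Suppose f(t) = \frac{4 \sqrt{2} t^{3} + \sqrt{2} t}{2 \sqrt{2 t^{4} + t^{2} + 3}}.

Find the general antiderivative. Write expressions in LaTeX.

The substitution u = t^{4} + \frac{t^{2}}{2} + \frac{3}{2} works: f is exactly (dF/du)*(du/dt) for that inner function.
Check: d/dt[\frac{\sqrt{2} \sqrt{2 t^{4} + t^{2} + 3}}{2}] = \frac{4 \sqrt{2} t^{3} + \sqrt{2} t}{2 \sqrt{2 t^{4} + t^{2} + 3}} = f(t).

F(t) = \frac{\sqrt{2} \sqrt{2 t^{4} + t^{2} + 3}}{2} + C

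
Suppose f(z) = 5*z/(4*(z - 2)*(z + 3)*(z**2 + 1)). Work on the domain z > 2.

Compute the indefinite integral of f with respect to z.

The denominator factors as 4*(z - 2)*(z + 3)*(z**2 + 1); partial fractions split f into directly integrable pieces: -(7*z - 1)/(40*(z**2 + 1)) + 3/(40*(z + 3)) + 1/(10*(z - 2)).
Check: d/dz[log(z - 2)/10 + 3*log(z + 3)/40 - 7*log(z**2 + 1)/80 + atan(z)/40] = 5*z/(4*z**4 + 4*z**3 - 20*z**2 + 4*z - 24), which equals f(z).

F(z) = log(z - 2)/10 + 3*log(z + 3)/40 - 7*log(z**2 + 1)/80 + atan(z)/40 + C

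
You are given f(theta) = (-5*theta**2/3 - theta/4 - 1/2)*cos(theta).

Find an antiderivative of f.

An antiderivative F(theta) passes only if d/dtheta[F] lands on f(theta) exactly.
Check: d/dtheta[-5*theta**2*sin(theta)/3 - theta*sin(theta)/4 - 10*theta*cos(theta)/3 + 17*sin(theta)/6 - cos(theta)/4] = -5*theta**2*cos(theta)/3 - theta*cos(theta)/4 - cos(theta)/2, which equals f(theta).

An antiderivative is F(theta) = -5*theta**2*sin(theta)/3 - theta*sin(theta)/4 - 10*theta*cos(theta)/3 + 17*sin(theta)/6 - cos(theta)/4.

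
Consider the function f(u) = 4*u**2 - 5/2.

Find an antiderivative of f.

Since d/du undoes antidifferentiation here, F'(u) = f(u) is required of F(u).
Check: d/du[(8*u**3 - 15*u + 15)/6] = 4*u**2 - 5/2 = f(u).

An antiderivative is F(u) = (8*u**3 - 15*u + 15)/6.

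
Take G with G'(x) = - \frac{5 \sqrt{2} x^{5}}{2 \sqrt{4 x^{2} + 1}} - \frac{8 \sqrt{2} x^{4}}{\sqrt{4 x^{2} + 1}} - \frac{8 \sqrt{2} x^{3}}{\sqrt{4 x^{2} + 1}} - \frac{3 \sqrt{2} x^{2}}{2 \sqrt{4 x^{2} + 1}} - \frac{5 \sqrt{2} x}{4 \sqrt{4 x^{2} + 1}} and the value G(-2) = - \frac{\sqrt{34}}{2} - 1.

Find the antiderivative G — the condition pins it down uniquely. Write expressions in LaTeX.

Recognize the product-rule pattern: G'(x) = u'v + uv' with u = - \sqrt{2 x^{2} + \frac{1}{2}}, v = \frac{x^{4}}{4} + x^{3} + \frac{5 x^{2}}{4}, so integration by parts undoes it.
A general antiderivative is - \sqrt{2 x^{2} + \frac{1}{2}} \left(\frac{x^{4}}{4} + x^{3} + \frac{5 x^{2}}{4}\right) + C.
The condition gives C = - \frac{\sqrt{34}}{2} - 1 - (- \frac{\sqrt{34}}{2}) = -1.
So G(x) = - \frac{x^{4} \sqrt{2 x^{2} + \frac{1}{2}}}{4} - x^{3} \sqrt{2 x^{2} + \frac{1}{2}} - \frac{5 x^{2} \sqrt{2 x^{2} + \frac{1}{2}}}{4} - 1.
Check: d/dx[- \frac{x^{4} \sqrt{2 x^{2} + \frac{1}{2}}}{4} - x^{3} \sqrt{2 x^{2} + \frac{1}{2}} - \frac{5 x^{2} \sqrt{2 x^{2} + \frac{1}{2}}}{4} - 1] = \frac{\sqrt{2} \left(- 10 x^{5} - 32 x^{4} - 32 x^{3} - 6 x^{2} - 5 x\right)}{4 \sqrt{4 x^{2} + 1}}, which equals G'(x).

G(x) = - \frac{x^{4} \sqrt{2 x^{2} + \frac{1}{2}}}{4} - x^{3} \sqrt{2 x^{2} + \frac{1}{2}} - \frac{5 x^{2} \sqrt{2 x^{2} + \frac{1}{2}}}{4} - 1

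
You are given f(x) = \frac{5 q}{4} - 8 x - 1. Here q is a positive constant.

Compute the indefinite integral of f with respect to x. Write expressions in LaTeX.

F(x) = \frac{x \left(5 q - 16 x - 4\right)}{4} + C

Any candidate F(x) must reproduce f(x) exactly when differentiated.
Check: d/dx[\frac{x \left(5 q - 16 x - 4\right)}{4}] = \frac{5 q}{4} - 8 x - 1 = f(x).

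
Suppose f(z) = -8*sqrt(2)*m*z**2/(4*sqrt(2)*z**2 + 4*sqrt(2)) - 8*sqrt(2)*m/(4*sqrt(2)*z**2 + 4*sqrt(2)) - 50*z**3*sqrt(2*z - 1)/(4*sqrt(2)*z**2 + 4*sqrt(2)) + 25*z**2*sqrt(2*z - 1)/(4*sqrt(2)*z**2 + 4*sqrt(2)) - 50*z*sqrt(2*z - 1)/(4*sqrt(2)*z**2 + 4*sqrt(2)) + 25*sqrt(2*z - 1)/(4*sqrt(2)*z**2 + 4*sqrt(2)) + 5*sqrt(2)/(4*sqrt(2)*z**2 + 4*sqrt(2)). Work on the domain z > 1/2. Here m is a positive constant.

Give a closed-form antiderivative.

Integrate term by term and add the pieces.
Check: d/dz[-(16*m*z + 20*sqrt(2)*z**2*sqrt(2*z - 1) - 20*sqrt(2)*z*sqrt(2*z - 1) + 5*sqrt(2)*sqrt(2*z - 1) - 10*atan(z))/8] = (-16*m*z**2*sqrt(2*z - 1) - 16*m*sqrt(2*z - 1) - 100*sqrt(2)*z**4 + 100*sqrt(2)*z**3 - 125*sqrt(2)*z**2 + 100*sqrt(2)*z + 10*sqrt(2*z - 1) - 25*sqrt(2))/(8*z**2*sqrt(2*z - 1) + 8*sqrt(2*z - 1)), which equals f(z).

An antiderivative is F(z) = -(16*m*z + 20*sqrt(2)*z**2*sqrt(2*z - 1) - 20*sqrt(2)*z*sqrt(2*z - 1) + 5*sqrt(2)*sqrt(2*z - 1) - 10*atan(z))/8.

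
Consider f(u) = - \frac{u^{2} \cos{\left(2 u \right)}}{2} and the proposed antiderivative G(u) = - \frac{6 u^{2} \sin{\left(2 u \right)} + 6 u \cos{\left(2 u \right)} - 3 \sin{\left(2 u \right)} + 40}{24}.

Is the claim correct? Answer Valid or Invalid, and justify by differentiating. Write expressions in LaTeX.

Valid - differentiating G returns exactly f.

d/du[G] = - \frac{u^{2} \cos{\left(2 u \right)}}{2}
This equals f(u) exactly, so the claim holds.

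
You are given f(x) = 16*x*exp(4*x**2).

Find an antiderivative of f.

An antiderivative is F(x) = 2*exp(4*x**2).

The substitution u = 4*x**2 works: f is exactly (dF/du)*(du/dx) for that inner function.
Check: d/dx[2*exp(4*x**2)] = 16*x*exp(4*x**2) = f(x).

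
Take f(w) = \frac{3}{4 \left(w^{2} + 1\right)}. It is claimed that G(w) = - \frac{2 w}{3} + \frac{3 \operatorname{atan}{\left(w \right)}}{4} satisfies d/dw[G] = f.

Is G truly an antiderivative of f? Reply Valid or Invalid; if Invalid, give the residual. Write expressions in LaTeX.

Invalid: d/dw[G] - f = - \frac{2}{3}, which is not 0.

d/dw[G] = \frac{1 - 8 w^{2}}{12 w^{2} + 12}
d/dw[G] - f(w) = - \frac{2}{3} != 0.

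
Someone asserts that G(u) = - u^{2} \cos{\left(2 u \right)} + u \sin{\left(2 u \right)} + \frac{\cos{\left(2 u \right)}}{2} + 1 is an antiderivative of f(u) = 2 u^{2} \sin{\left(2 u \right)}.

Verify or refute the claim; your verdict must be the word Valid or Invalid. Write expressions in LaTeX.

d/du[G] = 2 u^{2} \sin{\left(2 u \right)}
This equals f(u) exactly, so the claim holds.

Valid. The derivative of G reproduces f.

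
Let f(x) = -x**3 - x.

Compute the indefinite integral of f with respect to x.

F(x) = -x**2*(x**2 + 2)/4 + C

Integrate term by term and add the pieces.
Check: d/dx[-x**2*(x**2 + 2)/4] = -x**3 - x = f(x).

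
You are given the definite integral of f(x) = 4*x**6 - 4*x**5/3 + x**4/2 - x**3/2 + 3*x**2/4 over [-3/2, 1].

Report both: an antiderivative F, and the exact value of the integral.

Antiderivative: F(x) = 4*x**7/7 - 2*x**6/9 + x**5/10 - x**4/8 + x**3/4; value = 121805/8064

The integrand splits into summands that can be handled one at a time.
F(x) = 4*x**7/7 - 2*x**6/9 + x**5/10 - x**4/8 + x**3/4 is an antiderivative of f.
Check: d/dx[4*x**7/7 - 2*x**6/9 + x**5/10 - x**4/8 + x**3/4] = 4*x**6 - 4*x**5/3 + x**4/2 - x**3/2 + 3*x**2/4 = f(x).
F(1) = 1447/2520; F(-3/2) = -65097/4480.
Integral = F(1) - F(-3/2) = 121805/8064.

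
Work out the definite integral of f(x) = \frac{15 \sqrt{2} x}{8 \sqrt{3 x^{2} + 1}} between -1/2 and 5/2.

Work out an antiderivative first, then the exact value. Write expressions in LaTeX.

The substitution u = \frac{3 x^{2}}{2} + \frac{1}{2} works: f is exactly (dF/du)*(du/dx) for that inner function.
F(x) = \frac{5 \sqrt{2} \sqrt{3 x^{2} + 1}}{8} is an antiderivative of f.
Check: d/dx[\frac{5 \sqrt{2} \sqrt{3 x^{2} + 1}}{8}] = \frac{15 \sqrt{2} x}{8 \sqrt{3 x^{2} + 1}} = f(x).
F(5/2) = \frac{5 \sqrt{158}}{16}; F(-1/2) = \frac{5 \sqrt{14}}{16}.
Integral = F(5/2) - F(-1/2) = - \frac{5 \sqrt{14}}{16} + \frac{5 \sqrt{158}}{16}.

Antiderivative: F(x) = \frac{5 \sqrt{2} \sqrt{3 x^{2} + 1}}{8}; value = - \frac{5 \sqrt{14}}{16} + \frac{5 \sqrt{158}}{16}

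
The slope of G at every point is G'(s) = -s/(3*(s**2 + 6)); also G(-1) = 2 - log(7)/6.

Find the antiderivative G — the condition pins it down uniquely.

The substitution u = s**2 + 6 works: G'(s) is exactly (dG/du)*(du/ds) for that inner function.
A general antiderivative is -log(s**2 + 6)/6 + C.
The condition gives C = 2 - log(7)/6 - (-log(7)/6) = 2.
So G(s) = (12 - log(s**2 + 6))/6.
Check: d/ds[(12 - log(s**2 + 6))/6] = -s/(3*s**2 + 18), which equals G'(s).

G(s) = (12 - log(s**2 + 6))/6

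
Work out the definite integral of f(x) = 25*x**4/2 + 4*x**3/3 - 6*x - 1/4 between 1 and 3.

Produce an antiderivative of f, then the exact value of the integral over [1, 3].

Antiderivative: F(x) = (30*x**5 + 4*x**4 - 36*x**2 - 3*x + 30)/12; value = 3643/6

Integrate term by term and add the pieces.
F(x) = (30*x**5 + 4*x**4 - 36*x**2 - 3*x + 30)/12 is an antiderivative of f.
Check: d/dx[(30*x**5 + 4*x**4 - 36*x**2 - 3*x + 30)/12] = 25*x**4/2 + 4*x**3/3 - 6*x - 1/4 = f(x).
F(3) = 2437/4; F(1) = 25/12.
Integral = F(3) - F(1) = 3643/6.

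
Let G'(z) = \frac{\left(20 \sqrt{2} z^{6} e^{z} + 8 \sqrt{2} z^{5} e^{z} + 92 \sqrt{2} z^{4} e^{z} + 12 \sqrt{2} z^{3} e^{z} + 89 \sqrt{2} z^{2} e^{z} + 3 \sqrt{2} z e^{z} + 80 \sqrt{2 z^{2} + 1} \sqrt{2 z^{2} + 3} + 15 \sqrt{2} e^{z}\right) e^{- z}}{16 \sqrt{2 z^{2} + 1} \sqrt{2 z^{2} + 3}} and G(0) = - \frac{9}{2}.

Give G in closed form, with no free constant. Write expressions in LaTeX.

Since d/dz undoes antidifferentiation here, G(z) must give back the stated G'(z).
A general antiderivative is \frac{\sqrt{z^{2} + \frac{1}{2}} \sqrt{2 z^{2} + 3} \left(\frac{z^{3}}{2} + \frac{z^{2}}{4} + \frac{5 z}{2}\right)}{4} - 5 e^{- z} + C.
The condition gives C = - \frac{9}{2} - (-5) = \frac{1}{2}.
So G(z) = \frac{\left(\sqrt{2} z \sqrt{2 z^{2} + 1} \sqrt{2 z^{2} + 3} \left(2 z^{2} + z + 10\right) e^{z} + 16 e^{z} - 160\right) e^{- z}}{32}.
Check: d/dz[\frac{\left(\sqrt{2} z \sqrt{2 z^{2} + 1} \sqrt{2 z^{2} + 3} \left(2 z^{2} + z + 10\right) e^{z} + 16 e^{z} - 160\right) e^{- z}}{32}] = \frac{\left(20 \sqrt{2} z^{6} e^{z} + 8 \sqrt{2} z^{5} e^{z} + 92 \sqrt{2} z^{4} e^{z} + 12 \sqrt{2} z^{3} e^{z} + 89 \sqrt{2} z^{2} e^{z} + 3 \sqrt{2} z e^{z} + 80 \sqrt{2 z^{2} + 1} \sqrt{2 z^{2} + 3} + 15 \sqrt{2} e^{z}\right) e^{- z}}{16 \sqrt{2 z^{2} + 1} \sqrt{2 z^{2} + 3}} = G'(z).

G(z) = \frac{\left(\sqrt{2} z \sqrt{2 z^{2} + 1} \sqrt{2 z^{2} + 3} \left(2 z^{2} + z + 10\right) e^{z} + 16 e^{z} - 160\right) e^{- z}}{32}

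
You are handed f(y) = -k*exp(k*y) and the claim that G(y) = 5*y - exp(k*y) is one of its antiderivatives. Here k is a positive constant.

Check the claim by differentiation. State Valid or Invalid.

d/dy[G] = -k*exp(k*y) + 5
d/dy[G] - f(y) = 5 != 0.

Invalid: d/dy[G] - f = 5, which is not 0.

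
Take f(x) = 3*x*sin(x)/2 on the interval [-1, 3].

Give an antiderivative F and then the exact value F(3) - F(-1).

A candidate is checked by its d/dx: the result must match f(x).
F(x) = -3*x*cos(x)/2 + 3*sin(x)/2 is an antiderivative of f.
Check: d/dx[-3*x*cos(x)/2 + 3*sin(x)/2] = 3*x*sin(x)/2 = f(x).
F(3) = 3*sin(3)/2 - 9*cos(3)/2; F(-1) = -3*sin(1)/2 + 3*cos(1)/2.
Integral = F(3) - F(-1) = -3*cos(1)/2 + 3*sin(3)/2 + 3*sin(1)/2 - 9*cos(3)/2.

Antiderivative: F(x) = -3*x*cos(x)/2 + 3*sin(x)/2; value = -3*cos(1)/2 + 3*sin(3)/2 + 3*sin(1)/2 - 9*cos(3)/2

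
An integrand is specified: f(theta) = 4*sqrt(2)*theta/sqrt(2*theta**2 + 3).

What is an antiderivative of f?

f matches the chain-rule pattern g'(h)*h' with inner function h(theta) = theta**2 + 3/2; substituting u = h(theta) collapses the integral.
Check: d/dtheta[2*sqrt(2)*sqrt(2*theta**2 + 3)] = 4*sqrt(2)*theta/sqrt(2*theta**2 + 3) = f(theta).

An antiderivative is F(theta) = 2*sqrt(2)*sqrt(2*theta**2 + 3).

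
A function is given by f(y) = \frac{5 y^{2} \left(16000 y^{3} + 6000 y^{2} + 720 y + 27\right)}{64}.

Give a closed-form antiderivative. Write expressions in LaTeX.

An antiderivative is F(y) = \frac{625 y^{6}}{3} + \frac{375 y^{5}}{4} + \frac{225 y^{4}}{16} + \frac{45 y^{3}}{64}.

The substitution u = - 5 y^{2} - \frac{3 y}{4} works: f is exactly (dF/du)*(du/dy) for that inner function.
Check: d/dy[\frac{625 y^{6}}{3} + \frac{375 y^{5}}{4} + \frac{225 y^{4}}{16} + \frac{45 y^{3}}{64}] = 1250 y^{5} + \frac{1875 y^{4}}{4} + \frac{225 y^{3}}{4} + \frac{135 y^{2}}{64}, which equals f(y).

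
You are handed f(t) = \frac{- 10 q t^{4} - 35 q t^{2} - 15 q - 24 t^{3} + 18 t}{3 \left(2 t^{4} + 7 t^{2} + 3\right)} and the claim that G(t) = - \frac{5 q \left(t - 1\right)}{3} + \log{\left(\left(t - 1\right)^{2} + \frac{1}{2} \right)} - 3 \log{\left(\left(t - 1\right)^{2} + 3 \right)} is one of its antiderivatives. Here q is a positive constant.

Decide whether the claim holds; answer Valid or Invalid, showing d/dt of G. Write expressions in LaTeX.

d/dt[G] = \frac{- 10 q t^{4} + 40 q t^{3} - 95 q t^{2} + 110 q t - 60 q - 24 t^{3} + 72 t^{2} - 54 t + 6}{6 t^{4} - 24 t^{3} + 57 t^{2} - 66 t + 36}
d/dt[G] - f(t) = \frac{- 16 t^{6} + 48 t^{5} + 44 t^{4} - 168 t^{3} + 218 t^{2} - 126 t + 6}{4 t^{8} - 16 t^{7} + 52 t^{6} - 100 t^{5} + 163 t^{4} - 178 t^{3} + 141 t^{2} - 66 t + 36} != 0.

Invalid: d/dt[G] - f = \frac{- 16 t^{6} + 48 t^{5} + 44 t^{4} - 168 t^{3} + 218 t^{2} - 126 t + 6}{4 t^{8} - 16 t^{7} + 52 t^{6} - 100 t^{5} + 163 t^{4} - 178 t^{3} + 141 t^{2} - 66 t + 36}, which is not 0.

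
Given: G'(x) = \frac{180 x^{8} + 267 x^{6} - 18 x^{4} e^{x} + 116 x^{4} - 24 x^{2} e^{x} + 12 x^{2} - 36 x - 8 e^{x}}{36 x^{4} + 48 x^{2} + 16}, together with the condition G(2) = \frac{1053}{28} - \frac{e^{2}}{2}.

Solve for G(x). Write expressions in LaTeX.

Any candidate G(x) must reproduce the stated G'(x) exactly.
A general antiderivative is x^{5} + \frac{x^{3}}{4} - \frac{e^{x}}{2} + \frac{3}{2} + \frac{1}{2 x^{2} + \frac{4}{3}} + C.
The condition gives C = \frac{1053}{28} - \frac{e^{2}}{2} - (\frac{997}{28} - \frac{e^{2}}{2}) = 2.
So G(x) = \frac{12 x^{7} + 11 x^{5} + 2 x^{3} - 6 x^{2} e^{x} + 42 x^{2} - 4 e^{x} + 34}{12 x^{2} + 8}.
Check: d/dx[\frac{12 x^{7} + 11 x^{5} + 2 x^{3} - 6 x^{2} e^{x} + 42 x^{2} - 4 e^{x} + 34}{12 x^{2} + 8}] = \frac{180 x^{8} + 267 x^{6} - 18 x^{4} e^{x} + 116 x^{4} - 24 x^{2} e^{x} + 12 x^{2} - 36 x - 8 e^{x}}{36 x^{4} + 48 x^{2} + 16} = G'(x).

G(x) = \frac{12 x^{7} + 11 x^{5} + 2 x^{3} - 6 x^{2} e^{x} + 42 x^{2} - 4 e^{x} + 34}{12 x^{2} + 8}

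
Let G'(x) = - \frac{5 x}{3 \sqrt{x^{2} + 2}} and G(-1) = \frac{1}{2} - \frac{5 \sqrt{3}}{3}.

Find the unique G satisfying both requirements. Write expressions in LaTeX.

G'(x) matches the chain-rule pattern g'(h)*h' with inner function h(x) = x^{2} + 2; substituting u = h(x) collapses the integral.
A general antiderivative is - \frac{5 \sqrt{x^{2} + 2}}{3} + C.
The condition gives C = \frac{1}{2} - \frac{5 \sqrt{3}}{3} - (- \frac{5 \sqrt{3}}{3}) = \frac{1}{2}.
So G(x) = \frac{3 - 10 \sqrt{x^{2} + 2}}{6}.
Check: d/dx[\frac{3 - 10 \sqrt{x^{2} + 2}}{6}] = - \frac{5 x}{3 \sqrt{x^{2} + 2}} = G'(x).

G(x) = \frac{3 - 10 \sqrt{x^{2} + 2}}{6}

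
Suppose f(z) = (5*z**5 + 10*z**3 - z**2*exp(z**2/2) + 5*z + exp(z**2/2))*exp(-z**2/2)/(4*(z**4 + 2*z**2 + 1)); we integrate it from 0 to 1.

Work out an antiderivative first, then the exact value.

Antiderivative: F(z) = z/(4*z**2 + 4) - 5*exp(-z**2/2)/4; value = 11/8 - 5*exp(-1/2)/4

Whatever form F(z) takes, F'(z) = f(z) is non-negotiable.
F(z) = z/(4*z**2 + 4) - 5*exp(-z**2/2)/4 is an antiderivative of f.
Check: d/dz[z/(4*z**2 + 4) - 5*exp(-z**2/2)/4] = (5*z**5 + 10*z**3 - z**2*exp(z**2/2) + 5*z + exp(z**2/2))/(4*z**4*exp(z**2/2) + 8*z**2*exp(z**2/2) + 4*exp(z**2/2)), which equals f(z).
F(1) = 1/8 - 5*exp(-1/2)/4; F(0) = -5/4.
Integral = F(1) - F(0) = 11/8 - 5*exp(-1/2)/4.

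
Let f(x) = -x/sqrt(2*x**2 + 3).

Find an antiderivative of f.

An antiderivative is F(x) = -sqrt(2*x**2 + 3)/2.

f matches the chain-rule pattern g'(h)*h' with inner function h(x) = 2*x**2 + 3; substituting u = h(x) collapses the integral.
Check: d/dx[-sqrt(2*x**2 + 3)/2] = -x/sqrt(2*x**2 + 3) = f(x).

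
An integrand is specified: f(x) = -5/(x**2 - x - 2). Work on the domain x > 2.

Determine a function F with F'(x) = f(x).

Factor the denominator ((x - 2)*(x + 1)) and decompose: f = 5/(3*(x + 1)) - 5/(3*(x - 2)); each piece integrates to a log, atan, or power term.
Check: d/dx[-5*log(x - 2)/3 + 5*log(x + 1)/3] = -5/(x**2 - x - 2) = f(x).

An antiderivative is F(x) = -5*log(x - 2)/3 + 5*log(x + 1)/3.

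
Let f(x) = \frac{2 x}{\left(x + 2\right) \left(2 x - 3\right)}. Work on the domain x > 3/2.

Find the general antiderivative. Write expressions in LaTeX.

The denominator factors as \left(x + 2\right) \left(2 x - 3\right); partial fractions split f into directly integrable pieces: \frac{6}{7 \left(2 x - 3\right)} + \frac{4}{7 \left(x + 2\right)}.
Check: d/dx[\frac{3 \log{\left(x - \frac{3}{2} \right)}}{7} + \frac{4 \log{\left(x + 2 \right)}}{7}] = \frac{2 x}{2 x^{2} + x - 6}, which equals f(x).

F(x) = \frac{3 \log{\left(x - \frac{3}{2} \right)}}{7} + \frac{4 \log{\left(x + 2 \right)}}{7} + C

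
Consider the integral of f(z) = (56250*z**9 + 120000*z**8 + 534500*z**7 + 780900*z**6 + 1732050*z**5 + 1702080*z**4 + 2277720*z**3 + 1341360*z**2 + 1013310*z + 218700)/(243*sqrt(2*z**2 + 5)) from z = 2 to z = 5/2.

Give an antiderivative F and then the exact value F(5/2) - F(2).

Antiderivative: F(z) = 3125*z**8*sqrt(2*z**2 + 5)/243 + 2500*z**7*sqrt(2*z**2 + 5)/81 + 3250*z**6*sqrt(2*z**2 + 5)/27 + 1600*z**5*sqrt(2*z**2 + 5)/9 + 1055*z**4*sqrt(2*z**2 + 5)/3 + 320*z**3*sqrt(2*z**2 + 5) + 390*z**2*sqrt(2*z**2 + 5) + 180*z*sqrt(2*z**2 + 5) + 135*sqrt(2*z**2 + 5); value = -7503125*sqrt(13)/243 + 6654316805*sqrt(70)/124416

Recognize the product-rule pattern: f = u'v + uv' with u = 5*sqrt(2*z**2 + 5)/3, v = (5*z**2/3 + z + 3)**4, so integration by parts undoes it.
F(z) = 3125*z**8*sqrt(2*z**2 + 5)/243 + 2500*z**7*sqrt(2*z**2 + 5)/81 + 3250*z**6*sqrt(2*z**2 + 5)/27 + 1600*z**5*sqrt(2*z**2 + 5)/9 + 1055*z**4*sqrt(2*z**2 + 5)/3 + 320*z**3*sqrt(2*z**2 + 5) + 390*z**2*sqrt(2*z**2 + 5) + 180*z*sqrt(2*z**2 + 5) + 135*sqrt(2*z**2 + 5) is an antiderivative of f.
Check: d/dz[3125*z**8*sqrt(2*z**2 + 5)/243 + 2500*z**7*sqrt(2*z**2 + 5)/81 + 3250*z**6*sqrt(2*z**2 + 5)/27 + 1600*z**5*sqrt(2*z**2 + 5)/9 + 1055*z**4*sqrt(2*z**2 + 5)/3 + 320*z**3*sqrt(2*z**2 + 5) + 390*z**2*sqrt(2*z**2 + 5) + 180*z*sqrt(2*z**2 + 5) + 135*sqrt(2*z**2 + 5)] = (56250*z**9 + 120000*z**8 + 534500*z**7 + 780900*z**6 + 1732050*z**5 + 1702080*z**4 + 2277720*z**3 + 1341360*z**2 + 1013310*z + 218700)/(243*sqrt(2*z**2 + 5)) = f(z).
F(5/2) = 6654316805*sqrt(70)/124416; F(2) = 7503125*sqrt(13)/243.
Integral = F(5/2) - F(2) = -7503125*sqrt(13)/243 + 6654316805*sqrt(70)/124416.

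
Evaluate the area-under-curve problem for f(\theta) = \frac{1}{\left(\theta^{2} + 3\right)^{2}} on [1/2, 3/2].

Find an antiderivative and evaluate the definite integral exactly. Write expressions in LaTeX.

Whatever form F(\theta) takes, F'(\theta) = f(\theta) is non-negotiable.
F(\theta) = \frac{3 \theta + \sqrt{3} \left(\theta^{2} + 3\right) \operatorname{atan}{\left(\frac{\sqrt{3} \theta}{3} \right)}}{18 \left(\theta^{2} + 3\right)} is an antiderivative of f.
Check: d/d\theta[\frac{3 \theta + \sqrt{3} \left(\theta^{2} + 3\right) \operatorname{atan}{\left(\frac{\sqrt{3} \theta}{3} \right)}}{18 \left(\theta^{2} + 3\right)}] = \frac{1}{\theta^{4} + 6 \theta^{2} + 9}, which equals f(\theta).
F(3/2) = \frac{1}{21} + \frac{\sqrt{3} \operatorname{atan}{\left(\frac{\sqrt{3}}{2} \right)}}{18}; F(1/2) = \frac{1}{39} + \frac{\sqrt{3} \operatorname{atan}{\left(\frac{\sqrt{3}}{6} \right)}}{18}.
Integral = F(3/2) - F(1/2) = - \frac{\sqrt{3} \operatorname{atan}{\left(\frac{\sqrt{3}}{6} \right)}}{18} + \frac{2}{91} + \frac{\sqrt{3} \operatorname{atan}{\left(\frac{\sqrt{3}}{2} \right)}}{18}.

Antiderivative: F(\theta) = \frac{3 \theta + \sqrt{3} \left(\theta^{2} + 3\right) \operatorname{atan}{\left(\frac{\sqrt{3} \theta}{3} \right)}}{18 \left(\theta^{2} + 3\right)}; value = - \frac{\sqrt{3} \operatorname{atan}{\left(\frac{\sqrt{3}}{6} \right)}}{18} + \frac{2}{91} + \frac{\sqrt{3} \operatorname{atan}{\left(\frac{\sqrt{3}}{2} \right)}}{18}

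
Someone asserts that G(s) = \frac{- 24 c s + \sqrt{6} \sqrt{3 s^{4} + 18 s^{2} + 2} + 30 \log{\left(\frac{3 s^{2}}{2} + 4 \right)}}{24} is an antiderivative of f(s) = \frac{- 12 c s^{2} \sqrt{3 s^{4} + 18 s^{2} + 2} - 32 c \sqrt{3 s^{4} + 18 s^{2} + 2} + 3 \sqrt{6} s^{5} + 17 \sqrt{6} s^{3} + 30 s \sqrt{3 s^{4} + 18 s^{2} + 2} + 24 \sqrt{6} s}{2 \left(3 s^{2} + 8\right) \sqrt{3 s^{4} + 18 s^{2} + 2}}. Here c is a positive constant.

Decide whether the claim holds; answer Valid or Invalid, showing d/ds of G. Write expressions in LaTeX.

Invalid: d/ds[G] - f = \frac{36 c s^{6} + 312 c s^{4} + 600 c s^{2} + 64 c - 3 \sqrt{6} s^{5} \sqrt{3 s^{4} + 18 s^{2} + 2} - 90 s^{5} - 17 \sqrt{6} s^{3} \sqrt{3 s^{4} + 18 s^{2} + 2} - 540 s^{3} - 24 \sqrt{6} s \sqrt{3 s^{4} + 18 s^{2} + 2} - 60 s}{36 s^{6} + 312 s^{4} + 600 s^{2} + 64}, which is not 0.

d/ds[G] = \frac{- 12 c s^{2} \sqrt{3 s^{4} + 18 s^{2} + 2} - 32 c \sqrt{3 s^{4} + 18 s^{2} + 2} + 3 \sqrt{6} s^{5} + 17 \sqrt{6} s^{3} + 30 s \sqrt{3 s^{4} + 18 s^{2} + 2} + 24 \sqrt{6} s}{12 s^{2} \sqrt{3 s^{4} + 18 s^{2} + 2} + 32 \sqrt{3 s^{4} + 18 s^{2} + 2}}
d/ds[G] - f(s) = \frac{36 c s^{6} + 312 c s^{4} + 600 c s^{2} + 64 c - 3 \sqrt{6} s^{5} \sqrt{3 s^{4} + 18 s^{2} + 2} - 90 s^{5} - 17 \sqrt{6} s^{3} \sqrt{3 s^{4} + 18 s^{2} + 2} - 540 s^{3} - 24 \sqrt{6} s \sqrt{3 s^{4} + 18 s^{2} + 2} - 60 s}{36 s^{6} + 312 s^{4} + 600 s^{2} + 64} != 0.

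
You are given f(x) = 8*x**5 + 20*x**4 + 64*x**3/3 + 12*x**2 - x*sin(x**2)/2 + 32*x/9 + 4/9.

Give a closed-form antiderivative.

The integrand splits into summands that can be handled one at a time.
Check: d/dx[(432*x**6 + 1296*x**5 + 1728*x**4 + 1296*x**3 + 576*x**2 + 144*x + 81*cos(x**2) + 16)/324] = 8*x**5 + 20*x**4 + 64*x**3/3 + 12*x**2 - x*sin(x**2)/2 + 32*x/9 + 4/9 = f(x).

An antiderivative is F(x) = (432*x**6 + 1296*x**5 + 1728*x**4 + 1296*x**3 + 576*x**2 + 144*x + 81*cos(x**2) + 16)/324.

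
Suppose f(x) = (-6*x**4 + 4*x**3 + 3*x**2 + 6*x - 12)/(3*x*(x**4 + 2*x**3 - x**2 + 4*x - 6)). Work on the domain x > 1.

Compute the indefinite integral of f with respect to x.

F(x) = (264*log(x) - 55*log(x - 1) - 597*log(x + 3) - 202*log(x**2 + 2) + 188*sqrt(2)*atan(sqrt(2)*x/2))/396 + C

The denominator factors as 3*x*(x - 1)*(x + 3)*(x**2 + 2); partial fractions split f into directly integrable pieces: -(101*x - 94)/(99*(x**2 + 2)) - 199/(132*(x + 3)) - 5/(36*(x - 1)) + 2/(3*x).
Check: d/dx[(264*log(x) - 55*log(x - 1) - 597*log(x + 3) - 202*log(x**2 + 2) + 188*sqrt(2)*atan(sqrt(2)*x/2))/396] = (-6*x**4 + 4*x**3 + 3*x**2 + 6*x - 12)/(3*x**5 + 6*x**4 - 3*x**3 + 12*x**2 - 18*x), which equals f(x).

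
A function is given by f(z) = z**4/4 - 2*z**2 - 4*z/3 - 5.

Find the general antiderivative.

Integrate term by term and add the pieces.
Check: d/dz[z*(3*z**4 - 40*z**2 - 40*z - 300)/60] = z**4/4 - 2*z**2 - 4*z/3 - 5 = f(z).

F(z) = z*(3*z**4 - 40*z**2 - 40*z - 300)/60 + C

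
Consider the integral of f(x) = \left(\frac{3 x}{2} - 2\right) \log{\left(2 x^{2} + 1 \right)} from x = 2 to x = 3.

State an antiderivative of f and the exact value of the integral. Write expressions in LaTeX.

Antiderivative: F(x) = \frac{6 x^{2} \log{\left(2 x^{2} + 1 \right)} - 6 x^{2} - 16 x \log{\left(2 x^{2} + 1 \right)} + 32 x + 3 \log{\left(x^{2} + \frac{1}{2} \right)} - 16 \sqrt{2} \operatorname{atan}{\left(\sqrt{2} x \right)}}{8}; value = - 2 \sqrt{2} \operatorname{atan}{\left(3 \sqrt{2} \right)} - \frac{3 \log{\left(\frac{9}{2} \right)}}{8} + \frac{1}{4} + \frac{3 \log{\left(\frac{19}{2} \right)}}{8} + \log{\left(9 \right)} + \frac{3 \log{\left(19 \right)}}{4} + 2 \sqrt{2} \operatorname{atan}{\left(2 \sqrt{2} \right)}

Recover f(x) by differentiating a candidate F(x); any mismatch rules it out.
F(x) = \frac{6 x^{2} \log{\left(2 x^{2} + 1 \right)} - 6 x^{2} - 16 x \log{\left(2 x^{2} + 1 \right)} + 32 x + 3 \log{\left(x^{2} + \frac{1}{2} \right)} - 16 \sqrt{2} \operatorname{atan}{\left(\sqrt{2} x \right)}}{8} is an antiderivative of f.
Check: d/dx[\frac{6 x^{2} \log{\left(2 x^{2} + 1 \right)} - 6 x^{2} - 16 x \log{\left(2 x^{2} + 1 \right)} + 32 x + 3 \log{\left(x^{2} + \frac{1}{2} \right)} - 16 \sqrt{2} \operatorname{atan}{\left(\sqrt{2} x \right)}}{8}] = \frac{3 x \log{\left(2 x^{2} + 1 \right)}}{2} - 2 \log{\left(2 x^{2} + 1 \right)}, which equals f(x).
F(3) = - 2 \sqrt{2} \operatorname{atan}{\left(3 \sqrt{2} \right)} + \frac{3 \log{\left(\frac{19}{2} \right)}}{8} + \frac{3 \log{\left(19 \right)}}{4} + \frac{21}{4}; F(2) = - 2 \sqrt{2} \operatorname{atan}{\left(2 \sqrt{2} \right)} - \log{\left(9 \right)} + \frac{3 \log{\left(\frac{9}{2} \right)}}{8} + 5.
Integral = F(3) - F(2) = - 2 \sqrt{2} \operatorname{atan}{\left(3 \sqrt{2} \right)} - \frac{3 \log{\left(\frac{9}{2} \right)}}{8} + \frac{1}{4} + \frac{3 \log{\left(\frac{19}{2} \right)}}{8} + \log{\left(9 \right)} + \frac{3 \log{\left(19 \right)}}{4} + 2 \sqrt{2} \operatorname{atan}{\left(2 \sqrt{2} \right)}.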